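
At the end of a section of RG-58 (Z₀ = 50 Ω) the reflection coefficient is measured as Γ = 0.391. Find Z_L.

Z_L = Z_0·(1 + Γ)/(1 − Γ) = 50·(1.39)/(0.609)

Z_L ≈ 114 Ω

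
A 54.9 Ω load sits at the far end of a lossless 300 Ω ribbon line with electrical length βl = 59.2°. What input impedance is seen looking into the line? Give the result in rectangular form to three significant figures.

tan(βl) = tan(59.2°) = 1.68
Z_in = Z_0·(Z_L + jZ_0·tanβl)/(Z_0 + jZ_L·tanβl)
     = 300·(54.9 + j503)/(300 + j92.1)

Z_in ≈ 191 + j445 Ω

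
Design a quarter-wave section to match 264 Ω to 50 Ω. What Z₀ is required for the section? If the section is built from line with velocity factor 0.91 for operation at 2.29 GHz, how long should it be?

Z_qwt ≈ 115 Ω; length ≈ 2.98 cm

Z_qwt = √(Z_0·R_L) = √(50 × 264) = √13200
λ = 0.91·c/f = 0.119 m, so l = λ/4 = 0.0298 m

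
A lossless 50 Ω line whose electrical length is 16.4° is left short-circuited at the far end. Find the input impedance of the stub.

Z_in ≈ +j14.7 Ω

tan(βl) = 0.294
For a short-circuited stub, Z_in = jZ_0·tan(βl)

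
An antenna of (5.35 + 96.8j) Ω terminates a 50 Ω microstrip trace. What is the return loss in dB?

RL ≈ 0.391 dB

Γ = (-44.65 + j96.8)/(55.35 + j96.8), |Γ| = 0.956
RL = −20·log₁₀|Γ| = −20·log₁₀(0.956)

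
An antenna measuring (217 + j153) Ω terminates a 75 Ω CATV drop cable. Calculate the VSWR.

VSWR ≈ 4.45

Γ = (Z_L − Z_0)/(Z_L + Z_0) = (142 + j153)/(292 + j153)
|Γ| = 209/330 = 0.633
VSWR = (1 + |Γ|)/(1 − |Γ|) = 1.63/0.367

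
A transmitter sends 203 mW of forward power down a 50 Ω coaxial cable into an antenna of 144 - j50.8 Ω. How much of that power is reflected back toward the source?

|Γ| = |(94 − j50.8)/(194 − j50.8)| = 0.533
|Γ|² = 0.284
P_refl = |Γ|²·P_inc = 57.6 mW, P_del = (1 − |Γ|²)·P_inc = 145 mW

P_reflected ≈ 57.6 mW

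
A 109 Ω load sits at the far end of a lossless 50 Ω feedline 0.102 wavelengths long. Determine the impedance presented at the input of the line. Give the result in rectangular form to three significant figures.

Z_in ≈ 46.6 − j38.4 Ω

βl = 2π × 0.102 = 36.7°
tan(βl) = tan(36.7°) = 0.746
Z_in = Z_0·(Z_L + jZ_0·tanβl)/(Z_0 + jZ_L·tanβl)
     = 50·(109 + j37.3)/(50 + j81.3)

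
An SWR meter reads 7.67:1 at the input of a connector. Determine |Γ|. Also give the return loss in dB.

|Γ| ≈ 0.769; return loss ≈ 2.28 dB

|Γ| = (S − 1)/(S + 1) = (7.67 − 1)/(7.67 + 1) = 6.67/8.67
RL = −20·log₁₀|Γ| = −20·log₁₀(0.769)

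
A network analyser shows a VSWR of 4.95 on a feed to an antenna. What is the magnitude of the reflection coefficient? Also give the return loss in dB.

|Γ| = (S − 1)/(S + 1) = (4.95 − 1)/(4.95 + 1) = 3.95/5.95
RL = −20·log₁₀|Γ| = −20·log₁₀(0.664)

|Γ| ≈ 0.664; return loss ≈ 3.56 dB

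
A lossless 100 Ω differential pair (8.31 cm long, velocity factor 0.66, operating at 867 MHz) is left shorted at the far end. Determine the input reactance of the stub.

X_in ≈ -115 Ω (capacitive)

λ = v/f = 0.66·c / 867 MHz = 0.228 m
βl = 2π·l/λ = 2π × 0.364 = 131°
tan(βl) = -1.15
For a shorted stub, Z_in = jZ_0·tan(βl)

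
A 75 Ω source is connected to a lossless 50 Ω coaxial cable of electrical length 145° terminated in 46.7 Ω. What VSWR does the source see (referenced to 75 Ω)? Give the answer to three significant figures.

tan(βl) = -0.7
Z_in = Z_0·(Z_L + jZ_0·tanβl)/(Z_0 + jZ_L·tanβl) = 48.7 − j3.13 Ω
Γ_s = (Z_in − Z_s)/(Z_in + Z_s) = (-26.3 − j3.13)/(124 − j3.13), |Γ_s| = 0.214
VSWR = (1 + |Γ_s|)/(1 − |Γ_s|)

VSWR ≈ 1.54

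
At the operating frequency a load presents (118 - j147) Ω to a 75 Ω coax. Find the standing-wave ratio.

VSWR ≈ 4.42

Γ = (Z_L − Z_0)/(Z_L + Z_0) = (43 − j147)/(193 − j147)
|Γ| = 153/243 = 0.631
VSWR = (1 + |Γ|)/(1 − |Γ|) = 1.63/0.369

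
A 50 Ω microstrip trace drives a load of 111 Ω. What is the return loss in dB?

Γ = (111 − 50)/(111 + 50) = 0.379
RL = −20·log₁₀|Γ| = −20·log₁₀(0.379)

RL ≈ 8.43 dB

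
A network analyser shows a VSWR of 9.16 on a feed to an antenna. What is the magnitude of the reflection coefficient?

|Γ| ≈ 0.803

|Γ| = (S − 1)/(S + 1) = (9.16 − 1)/(9.16 + 1) = 8.16/10.2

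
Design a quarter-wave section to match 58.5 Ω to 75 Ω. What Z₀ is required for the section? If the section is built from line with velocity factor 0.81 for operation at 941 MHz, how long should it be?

Z_qwt = √(Z_0·R_L) = √(75 × 58.5) = √4388
λ = 0.81·c/f = 0.258 m, so l = λ/4 = 0.0646 m

Z_qwt ≈ 66.2 Ω; length ≈ 6.46 cm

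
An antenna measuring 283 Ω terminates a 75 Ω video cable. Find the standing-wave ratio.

VSWR ≈ 3.77

Γ = (283 − 75)/(283 + 75) = 0.581
VSWR = (1 + 0.581)/(1 − 0.581)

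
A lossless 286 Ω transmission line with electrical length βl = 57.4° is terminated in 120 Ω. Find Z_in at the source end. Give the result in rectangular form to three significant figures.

Z_in ≈ 289 + j258 Ω

tan(βl) = tan(57.4°) = 1.56
Z_in = Z_0·(Z_L + jZ_0·tanβl)/(Z_0 + jZ_L·tanβl)
     = 286·(120 + j447)/(286 + j188)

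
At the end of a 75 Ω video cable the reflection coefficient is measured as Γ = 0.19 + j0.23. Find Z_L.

Z_L = Z_0·(1 + Γ)/(1 − Γ) = 75·(1.19 + j0.23)/(0.81 − j0.23)

Z_L ≈ 96.4 + j48.7 Ω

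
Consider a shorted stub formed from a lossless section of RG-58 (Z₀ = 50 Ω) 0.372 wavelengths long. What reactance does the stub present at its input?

βl = 2π × 0.372 = 134°
tan(βl) = -1.04
For a shorted stub, Z_in = jZ_0·tan(βl)

X_in ≈ -51.9 Ω (capacitive)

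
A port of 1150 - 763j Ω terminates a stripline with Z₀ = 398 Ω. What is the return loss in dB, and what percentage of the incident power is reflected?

RL ≈ 4.14 dB; 38.5% of incident power reflected

Γ = (752 − j763)/(1548 − j763), |Γ| = 0.621
RL = −20·log₁₀(0.621) = 4.14 dB
P_refl/P_inc = |Γ|² = 0.385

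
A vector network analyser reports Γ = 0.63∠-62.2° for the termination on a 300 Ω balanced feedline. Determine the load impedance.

Z_L ≈ 224 − j413 Ω

Z_L = Z_0·(1 + Γ)/(1 − Γ) = 300·(1.29 − j0.557)/(0.706 + j0.557)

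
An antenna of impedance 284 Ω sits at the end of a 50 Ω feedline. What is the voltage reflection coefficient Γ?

Γ = (Z_L − Z_0)/(Z_L + Z_0) = (284 − 50)/(284 + 50) = 234/334

Γ = 0.701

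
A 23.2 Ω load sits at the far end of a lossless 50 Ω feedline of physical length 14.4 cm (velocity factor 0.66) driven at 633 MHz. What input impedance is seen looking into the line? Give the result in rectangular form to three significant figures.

λ = v/f = 0.66·c / 633 MHz = 0.313 m
βl = 2π·l/λ = 2π × 0.46 = 166°
tan(βl) = tan(166°) = -0.254
Z_in = Z_0·(Z_L + jZ_0·tanβl)/(Z_0 + jZ_L·tanβl)
     = 50·(23.2 − j12.7)/(50 − j5.9)

Z_in ≈ 24.4 − j9.84 Ω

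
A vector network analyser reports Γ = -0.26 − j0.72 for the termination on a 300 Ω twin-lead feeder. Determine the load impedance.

Z_L = Z_0·(1 + Γ)/(1 − Γ) = 300·(0.74 − j0.72)/(1.26 + j0.72)

Z_L ≈ 59 − j205 Ω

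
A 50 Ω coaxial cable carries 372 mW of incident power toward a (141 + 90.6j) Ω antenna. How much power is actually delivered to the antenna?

P_delivered ≈ 235 mW

|Γ| = |(91 + j90.6)/(191 + j90.6)| = 0.607
|Γ|² = 0.369
P_refl = |Γ|²·P_inc = 137 mW, P_del = (1 − |Γ|²)·P_inc = 235 mW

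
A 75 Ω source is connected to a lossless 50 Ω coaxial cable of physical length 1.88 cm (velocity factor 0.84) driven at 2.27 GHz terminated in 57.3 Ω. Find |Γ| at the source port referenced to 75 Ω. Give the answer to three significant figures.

|Γ| ≈ 0.241

λ = v/f = 0.84·c / 2.27 GHz = 0.111 m
βl = 2π·l/λ = 2π × 0.169 = 61°
tan(βl) = 1.8
Z_in = Z_0·(Z_L + jZ_0·tanβl)/(Z_0 + jZ_L·tanβl) = 46.2 − j5.36 Ω
Γ_s = (Z_in − Z_s)/(Z_in + Z_s) = (-28.8 − j5.36)/(121 − j5.36), |Γ_s| = 0.241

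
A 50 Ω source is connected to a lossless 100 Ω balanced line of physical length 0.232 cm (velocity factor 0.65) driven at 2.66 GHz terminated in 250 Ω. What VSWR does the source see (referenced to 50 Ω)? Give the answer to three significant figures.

λ = v/f = 0.65·c / 2.66 GHz = 0.0733 m
βl = 2π·l/λ = 2π × 0.0316 = 11.4°
tan(βl) = 0.202
Z_in = Z_0·(Z_L + jZ_0·tanβl)/(Z_0 + jZ_L·tanβl) = 207 − j84.4 Ω
Γ_s = (Z_in − Z_s)/(Z_in + Z_s) = (157 − j84.4)/(257 − j84.4), |Γ_s| = 0.659
VSWR = (1 + |Γ_s|)/(1 − |Γ_s|)

VSWR ≈ 4.87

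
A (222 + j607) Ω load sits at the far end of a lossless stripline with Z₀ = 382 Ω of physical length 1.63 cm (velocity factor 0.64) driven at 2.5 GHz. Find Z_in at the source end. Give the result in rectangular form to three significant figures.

Z_in ≈ 109 − j345 Ω

λ = v/f = 0.64·c / 2.5 GHz = 0.0768 m
βl = 2π·l/λ = 2π × 0.212 = 76.4°
tan(βl) = tan(76.4°) = 4.14
Z_in = Z_0·(Z_L + jZ_0·tanβl)/(Z_0 + jZ_L·tanβl)
     = 382·(222 + j2190)/(-2130 + j918)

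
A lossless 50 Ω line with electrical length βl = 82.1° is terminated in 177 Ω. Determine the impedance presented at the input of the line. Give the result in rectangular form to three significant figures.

tan(βl) = tan(82.1°) = 7.21
Z_in = Z_0·(Z_L + jZ_0·tanβl)/(Z_0 + jZ_L·tanβl)
     = 50·(177 + j360)/(50 + j1280)

Z_in ≈ 14.4 − j6.37 Ω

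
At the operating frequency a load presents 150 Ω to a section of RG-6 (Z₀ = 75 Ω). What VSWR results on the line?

VSWR ≈ 2

For a purely resistive load, VSWR = R_L/Z_0 or Z_0/R_L (whichever > 1) = 150/75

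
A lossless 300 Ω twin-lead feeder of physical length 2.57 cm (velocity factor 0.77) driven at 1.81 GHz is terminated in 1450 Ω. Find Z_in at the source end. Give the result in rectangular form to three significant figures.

λ = v/f = 0.77·c / 1.81 GHz = 0.128 m
βl = 2π·l/λ = 2π × 0.201 = 72.5°
tan(βl) = tan(72.5°) = 3.17
Z_in = Z_0·(Z_L + jZ_0·tanβl)/(Z_0 + jZ_L·tanβl)
     = 300·(1450 + j951)/(300 + j4600)

Z_in ≈ 68 − j90.2 Ω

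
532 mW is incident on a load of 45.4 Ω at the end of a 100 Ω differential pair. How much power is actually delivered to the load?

P_delivered ≈ 457 mW

Γ = (45.4 − 100)/(45.4 + 100) = -0.376
|Γ|² = 0.141
P_refl = |Γ|²·P_inc = 75 mW, P_del = (1 − |Γ|²)·P_inc = 457 mW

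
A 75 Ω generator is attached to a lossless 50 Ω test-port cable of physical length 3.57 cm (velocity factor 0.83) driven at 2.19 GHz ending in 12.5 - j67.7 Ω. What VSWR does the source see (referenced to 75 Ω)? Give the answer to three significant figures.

λ = v/f = 0.83·c / 2.19 GHz = 0.114 m
βl = 2π·l/λ = 2π × 0.314 = 113°
tan(βl) = -2.35
Z_in = Z_0·(Z_L + jZ_0·tanβl)/(Z_0 + jZ_L·tanβl) = 16 + j80.5 Ω
Γ_s = (Z_in − Z_s)/(Z_in + Z_s) = (-59 + j80.5)/(91 + j80.5), |Γ_s| = 0.822
VSWR = (1 + |Γ_s|)/(1 − |Γ_s|)

VSWR ≈ 10.2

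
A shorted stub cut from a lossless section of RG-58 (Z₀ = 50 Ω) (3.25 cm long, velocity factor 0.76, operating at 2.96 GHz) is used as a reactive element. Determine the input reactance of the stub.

X_in ≈ -26.7 Ω (capacitive)

λ = v/f = 0.76·c / 2.96 GHz = 0.077 m
βl = 2π·l/λ = 2π × 0.422 = 152°
tan(βl) = -0.534
For a shorted stub, Z_in = jZ_0·tan(βl)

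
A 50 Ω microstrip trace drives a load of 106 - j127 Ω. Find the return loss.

RL ≈ 3.22 dB

Γ = (56 − j127)/(156 − j127), |Γ| = 0.69
RL = −20·log₁₀|Γ| = −20·log₁₀(0.69)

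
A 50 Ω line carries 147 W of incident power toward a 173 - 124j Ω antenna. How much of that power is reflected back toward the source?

P_reflected ≈ 68.9 W

|Γ| = |(123 − j124)/(223 − j124)| = 0.685
|Γ|² = 0.469
P_refl = |Γ|²·P_inc = 68.9 W, P_del = (1 − |Γ|²)·P_inc = 78.1 W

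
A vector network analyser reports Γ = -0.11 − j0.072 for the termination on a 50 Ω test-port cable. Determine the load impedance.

Z_L ≈ 39.7 − j5.82 Ω

Z_L = Z_0·(1 + Γ)/(1 − Γ) = 50·(0.89 − j0.072)/(1.11 + j0.072)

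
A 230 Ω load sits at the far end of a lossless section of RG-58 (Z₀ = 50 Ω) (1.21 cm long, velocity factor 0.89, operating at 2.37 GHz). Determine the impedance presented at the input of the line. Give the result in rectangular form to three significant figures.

λ = v/f = 0.89·c / 2.37 GHz = 0.113 m
βl = 2π·l/λ = 2π × 0.107 = 38.7°
tan(βl) = tan(38.7°) = 0.8
Z_in = Z_0·(Z_L + jZ_0·tanβl)/(Z_0 + jZ_L·tanβl)
     = 50·(230 + j40)/(50 + j184)

Z_in ≈ 25.9 − j55.4 Ω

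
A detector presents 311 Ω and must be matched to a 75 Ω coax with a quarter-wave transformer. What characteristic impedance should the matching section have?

Z_qwt = √(Z_0·R_L) = √(75 × 311) = √23320

Z_qwt ≈ 153 Ω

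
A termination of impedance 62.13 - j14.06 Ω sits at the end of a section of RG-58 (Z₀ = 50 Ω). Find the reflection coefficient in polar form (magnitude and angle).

Γ ≈ 0.164 ∠ -42.1°

Γ = (Z_L − Z_0)/(Z_L + Z_0) = (12.13 − j14.06)/(112.1 − j14.06)
|Γ| = 18.6/113 = 0.164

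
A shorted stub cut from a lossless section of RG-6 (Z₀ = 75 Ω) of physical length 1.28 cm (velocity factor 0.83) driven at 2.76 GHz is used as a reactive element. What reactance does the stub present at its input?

X_in ≈ 92.9 Ω (inductive)

λ = v/f = 0.83·c / 2.76 GHz = 0.0902 m
βl = 2π·l/λ = 2π × 0.142 = 51.1°
tan(βl) = 1.24
For a shorted stub, Z_in = jZ_0·tan(βl)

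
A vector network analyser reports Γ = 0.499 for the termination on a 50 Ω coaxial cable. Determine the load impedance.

Z_L = Z_0·(1 + Γ)/(1 − Γ) = 50·(1.5)/(0.501)

Z_L ≈ 150 Ω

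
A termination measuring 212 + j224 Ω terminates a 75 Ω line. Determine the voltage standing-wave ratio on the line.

VSWR ≈ 6.17

Γ = (Z_L − Z_0)/(Z_L + Z_0) = (137 + j224)/(287 + j224)
|Γ| = 263/364 = 0.721
VSWR = (1 + |Γ|)/(1 − |Γ|) = 1.72/0.279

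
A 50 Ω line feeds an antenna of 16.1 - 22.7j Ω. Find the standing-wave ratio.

VSWR ≈ 3.8

Γ = (Z_L − Z_0)/(Z_L + Z_0) = (-33.9 − j22.7)/(66.1 − j22.7)
|Γ| = 40.8/69.9 = 0.584
VSWR = (1 + |Γ|)/(1 − |Γ|) = 1.58/0.416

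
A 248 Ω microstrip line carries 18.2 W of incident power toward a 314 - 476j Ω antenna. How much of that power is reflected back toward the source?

P_reflected ≈ 7.75 W

|Γ| = |(66 − j476)/(562 − j476)| = 0.652
|Γ|² = 0.426
P_refl = |Γ|²·P_inc = 7.75 W, P_del = (1 − |Γ|²)·P_inc = 10.5 W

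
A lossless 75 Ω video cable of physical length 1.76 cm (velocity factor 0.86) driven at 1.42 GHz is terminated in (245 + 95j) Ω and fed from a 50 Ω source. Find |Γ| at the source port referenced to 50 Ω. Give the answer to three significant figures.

λ = v/f = 0.86·c / 1.42 GHz = 0.182 m
βl = 2π·l/λ = 2π × 0.0969 = 34.9°
tan(βl) = 0.697
Z_in = Z_0·(Z_L + jZ_0·tanβl)/(Z_0 + jZ_L·tanβl) = 70 − j104 Ω
Γ_s = (Z_in − Z_s)/(Z_in + Z_s) = (20 − j104)/(120 − j104), |Γ_s| = 0.667

|Γ| ≈ 0.667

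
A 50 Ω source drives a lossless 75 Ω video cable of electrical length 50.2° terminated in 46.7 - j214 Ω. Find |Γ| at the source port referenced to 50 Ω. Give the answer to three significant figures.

tan(βl) = 1.2
Z_in = Z_0·(Z_L + jZ_0·tanβl)/(Z_0 + jZ_L·tanβl) = 5.66 − j29 Ω
Γ_s = (Z_in − Z_s)/(Z_in + Z_s) = (-44.3 − j29)/(55.7 − j29), |Γ_s| = 0.844

|Γ| ≈ 0.844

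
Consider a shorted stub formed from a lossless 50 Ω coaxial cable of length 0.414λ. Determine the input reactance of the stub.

X_in ≈ -30 Ω (capacitive)

βl = 2π × 0.414 = 149°
tan(βl) = -0.6
For a shorted stub, Z_in = jZ_0·tan(βl)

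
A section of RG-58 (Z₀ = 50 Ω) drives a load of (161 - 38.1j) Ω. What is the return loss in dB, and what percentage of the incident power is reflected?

RL ≈ 5.23 dB; 30% of incident power reflected

Γ = (111 − j38.1)/(211 − j38.1), |Γ| = 0.547
RL = −20·log₁₀(0.547) = 5.23 dB
P_refl/P_inc = |Γ|² = 0.3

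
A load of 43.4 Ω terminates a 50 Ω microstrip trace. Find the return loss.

RL ≈ 23 dB

Γ = (43.4 − 50)/(43.4 + 50) = -0.0707
RL = −20·log₁₀|Γ| = −20·log₁₀(0.0707)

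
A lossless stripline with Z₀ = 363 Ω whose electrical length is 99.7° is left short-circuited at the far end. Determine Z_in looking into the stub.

Z_in ≈ −j2120 Ω

tan(βl) = -5.85
For a short-circuited stub, Z_in = jZ_0·tan(βl)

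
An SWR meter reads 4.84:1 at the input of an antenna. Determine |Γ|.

|Γ| ≈ 0.658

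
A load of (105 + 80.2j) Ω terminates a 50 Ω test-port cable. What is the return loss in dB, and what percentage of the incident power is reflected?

RL ≈ 5.08 dB; 31.1% of incident power reflected

Γ = (55 + j80.2)/(155 + j80.2), |Γ| = 0.557
RL = −20·log₁₀(0.557) = 5.08 dB
P_refl/P_inc = |Γ|² = 0.311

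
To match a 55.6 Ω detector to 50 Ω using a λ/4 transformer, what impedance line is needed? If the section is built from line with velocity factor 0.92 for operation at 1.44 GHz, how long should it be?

Z_qwt ≈ 52.7 Ω; length ≈ 4.79 cm

Z_qwt = √(Z_0·R_L) = √(50 × 55.6) = √2780
λ = 0.92·c/f = 0.192 m, so l = λ/4 = 0.0479 m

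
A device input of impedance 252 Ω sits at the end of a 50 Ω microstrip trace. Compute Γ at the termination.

Γ = (Z_L − Z_0)/(Z_L + Z_0) = (252 − 50)/(252 + 50) = 202/302

Γ = 0.669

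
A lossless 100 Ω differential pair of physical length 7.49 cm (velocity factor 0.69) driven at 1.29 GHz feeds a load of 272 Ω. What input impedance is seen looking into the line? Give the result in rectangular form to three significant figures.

λ = v/f = 0.69·c / 1.29 GHz = 0.16 m
βl = 2π·l/λ = 2π × 0.467 = 168°
tan(βl) = tan(168°) = -0.212
Z_in = Z_0·(Z_L + jZ_0·tanβl)/(Z_0 + jZ_L·tanβl)
     = 100·(272 − j21.2)/(100 − j57.6)

Z_in ≈ 213 + j102 Ω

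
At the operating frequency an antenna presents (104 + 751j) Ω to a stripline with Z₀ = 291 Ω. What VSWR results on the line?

VSWR ≈ 21.7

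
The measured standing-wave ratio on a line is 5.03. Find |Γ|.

|Γ| ≈ 0.668

|Γ| = (S − 1)/(S + 1) = (5.03 − 1)/(5.03 + 1) = 4.03/6.03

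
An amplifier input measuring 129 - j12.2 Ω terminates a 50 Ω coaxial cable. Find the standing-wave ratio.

VSWR ≈ 2.61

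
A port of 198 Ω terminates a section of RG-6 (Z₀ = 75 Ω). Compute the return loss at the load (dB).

RL ≈ 6.93 dB

Γ = (198 − 75)/(198 + 75) = 0.451
RL = −20·log₁₀|Γ| = −20·log₁₀(0.451)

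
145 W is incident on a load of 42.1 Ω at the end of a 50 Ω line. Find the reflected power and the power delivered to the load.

P_reflected ≈ 1.07 W; P_delivered ≈ 144 W

Γ = (42.1 − 50)/(42.1 + 50) = -0.0858
|Γ|² = 0.00736
P_refl = |Γ|²·P_inc = 1.07 W, P_del = (1 − |Γ|²)·P_inc = 144 W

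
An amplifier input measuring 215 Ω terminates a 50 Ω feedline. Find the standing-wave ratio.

For a purely resistive load, VSWR = R_L/Z_0 or Z_0/R_L (whichever > 1) = 215/50

VSWR ≈ 4.3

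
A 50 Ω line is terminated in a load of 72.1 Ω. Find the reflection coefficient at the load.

Γ = 0.181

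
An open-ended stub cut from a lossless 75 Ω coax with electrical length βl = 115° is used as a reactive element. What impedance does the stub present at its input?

tan(βl) = -2.14
For an open-ended stub, Z_in = −jZ_0·cot(βl) = −jZ_0/tan(βl)

Z_in ≈ +j35 Ω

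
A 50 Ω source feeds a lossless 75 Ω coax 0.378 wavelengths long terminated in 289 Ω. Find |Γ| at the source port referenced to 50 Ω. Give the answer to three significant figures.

|Γ| ≈ 0.621

βl = 2π × 0.378 = 136°
tan(βl) = -0.963
Z_in = Z_0·(Z_L + jZ_0·tanβl)/(Z_0 + jZ_L·tanβl) = 37.7 + j67.7 Ω
Γ_s = (Z_in − Z_s)/(Z_in + Z_s) = (-12.3 + j67.7)/(87.7 + j67.7), |Γ_s| = 0.621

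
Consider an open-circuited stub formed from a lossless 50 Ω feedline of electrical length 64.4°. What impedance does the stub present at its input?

Z_in ≈ −j24 Ω

tan(βl) = 2.09
For an open-circuited stub, Z_in = −jZ_0·cot(βl) = −jZ_0/tan(βl)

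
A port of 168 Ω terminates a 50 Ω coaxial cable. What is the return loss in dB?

Γ = (168 − 50)/(168 + 50) = 0.541
RL = −20·log₁₀|Γ| = −20·log₁₀(0.541)

RL ≈ 5.33 dB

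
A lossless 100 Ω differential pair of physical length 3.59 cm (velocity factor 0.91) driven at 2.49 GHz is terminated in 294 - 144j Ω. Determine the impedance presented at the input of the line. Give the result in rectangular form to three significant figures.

λ = v/f = 0.91·c / 2.49 GHz = 0.11 m
βl = 2π·l/λ = 2π × 0.327 = 118°
tan(βl) = tan(118°) = -1.89
Z_in = Z_0·(Z_L + jZ_0·tanβl)/(Z_0 + jZ_L·tanβl)
     = 100·(294 − j333)/(-172 − j556)

Z_in ≈ 39.7 + j65.2 Ω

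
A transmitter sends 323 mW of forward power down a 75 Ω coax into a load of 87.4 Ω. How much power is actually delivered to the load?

Γ = (87.4 − 75)/(87.4 + 75) = 0.0764
|Γ|² = 0.00583
P_refl = |Γ|²·P_inc = 1.88 mW, P_del = (1 − |Γ|²)·P_inc = 321 mW

P_delivered ≈ 321 mW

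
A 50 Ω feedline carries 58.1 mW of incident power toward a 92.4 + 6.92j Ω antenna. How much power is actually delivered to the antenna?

P_delivered ≈ 52.8 mW

|Γ| = |(42.4 + j6.92)/(142.4 + j6.92)| = 0.301
|Γ|² = 0.0908
P_refl = |Γ|²·P_inc = 5.28 mW, P_del = (1 − |Γ|²)·P_inc = 52.8 mW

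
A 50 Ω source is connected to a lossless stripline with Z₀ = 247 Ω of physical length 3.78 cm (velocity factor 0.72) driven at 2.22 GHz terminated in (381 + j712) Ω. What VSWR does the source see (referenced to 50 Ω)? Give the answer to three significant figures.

VSWR ≈ 13.2

λ = v/f = 0.72·c / 2.22 GHz = 0.0973 m
βl = 2π·l/λ = 2π × 0.388 = 140°
tan(βl) = -0.843
Z_in = Z_0·(Z_L + jZ_0·tanβl)/(Z_0 + jZ_L·tanβl) = 48.4 + j165 Ω
Γ_s = (Z_in − Z_s)/(Z_in + Z_s) = (-1.57 + j165)/(98.4 + j165), |Γ_s| = 0.859
VSWR = (1 + |Γ_s|)/(1 − |Γ_s|)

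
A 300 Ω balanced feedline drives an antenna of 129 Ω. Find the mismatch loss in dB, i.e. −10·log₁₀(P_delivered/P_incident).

Γ = (129 − 300)/(129 + 300) = -0.399
|Γ|² = 0.159, so P_del/P_inc = 1 − |Γ|² = 0.841
ML = −10·log₁₀(1 − |Γ|²)

mismatch loss ≈ 0.751 dB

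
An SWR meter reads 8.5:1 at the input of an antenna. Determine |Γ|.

|Γ| ≈ 0.789

|Γ| = (S − 1)/(S + 1) = (8.5 − 1)/(8.5 + 1) = 7.5/9.5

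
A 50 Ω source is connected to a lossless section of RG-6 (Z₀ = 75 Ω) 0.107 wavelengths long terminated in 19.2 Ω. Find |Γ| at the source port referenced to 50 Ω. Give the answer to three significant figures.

βl = 2π × 0.107 = 38.5°
tan(βl) = 0.796
Z_in = Z_0·(Z_L + jZ_0·tanβl)/(Z_0 + jZ_L·tanβl) = 30.1 + j53.6 Ω
Γ_s = (Z_in − Z_s)/(Z_in + Z_s) = (-19.9 + j53.6)/(80.1 + j53.6), |Γ_s| = 0.593

|Γ| ≈ 0.593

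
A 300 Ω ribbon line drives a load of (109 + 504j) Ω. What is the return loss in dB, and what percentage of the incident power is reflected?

RL ≈ 1.61 dB; 69% of incident power reflected

Γ = (-191 + j504)/(409 + j504), |Γ| = 0.83
RL = −20·log₁₀(0.83) = 1.61 dB
P_refl/P_inc = |Γ|² = 0.69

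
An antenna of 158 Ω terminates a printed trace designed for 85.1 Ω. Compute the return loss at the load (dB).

RL ≈ 10.5 dB

Γ = (158 − 85.1)/(158 + 85.1) = 0.3
RL = −20·log₁₀|Γ| = −20·log₁₀(0.3)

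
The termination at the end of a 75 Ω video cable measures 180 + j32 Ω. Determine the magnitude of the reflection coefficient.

Γ = (Z_L − Z_0)/(Z_L + Z_0) = (105 + j32)/(255 + j32)
|Γ| = 110/257

|Γ| ≈ 0.427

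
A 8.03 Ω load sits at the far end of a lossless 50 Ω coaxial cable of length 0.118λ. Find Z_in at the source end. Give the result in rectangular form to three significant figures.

βl = 2π × 0.118 = 42.5°
tan(βl) = tan(42.5°) = 0.916
Z_in = Z_0·(Z_L + jZ_0·tanβl)/(Z_0 + jZ_L·tanβl)
     = 50·(8.03 + j45.8)/(50 + j7.35)

Z_in ≈ 14.5 + j43.7 Ω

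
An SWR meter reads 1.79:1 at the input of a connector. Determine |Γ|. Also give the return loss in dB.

|Γ| ≈ 0.283; return loss ≈ 11 dB

|Γ| = (S − 1)/(S + 1) = (1.79 − 1)/(1.79 + 1) = 0.79/2.79
RL = −20·log₁₀|Γ| = −20·log₁₀(0.283)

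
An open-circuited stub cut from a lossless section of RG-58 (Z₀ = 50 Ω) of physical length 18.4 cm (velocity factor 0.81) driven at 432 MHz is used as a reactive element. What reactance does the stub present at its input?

X_in ≈ 26.3 Ω (inductive)

λ = v/f = 0.81·c / 432 MHz = 0.563 m
βl = 2π·l/λ = 2π × 0.327 = 118°
tan(βl) = -1.9
For an open-circuited stub, Z_in = −jZ_0·cot(βl) = −jZ_0/tan(βl)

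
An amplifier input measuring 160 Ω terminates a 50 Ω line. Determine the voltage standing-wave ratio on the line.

Γ = (160 − 50)/(160 + 50) = 0.524
VSWR = (1 + 0.524)/(1 − 0.524)

VSWR ≈ 3.2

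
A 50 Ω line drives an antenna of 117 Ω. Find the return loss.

RL ≈ 7.93 dB

Γ = (117 − 50)/(117 + 50) = 0.401
RL = −20·log₁₀|Γ| = −20·log₁₀(0.401)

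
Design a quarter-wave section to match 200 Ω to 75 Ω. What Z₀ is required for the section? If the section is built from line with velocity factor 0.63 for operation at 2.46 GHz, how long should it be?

Z_qwt = √(Z_0·R_L) = √(75 × 200) = √15000
λ = 0.63·c/f = 0.0768 m, so l = λ/4 = 0.0192 m

Z_qwt ≈ 122 Ω; length ≈ 1.92 cm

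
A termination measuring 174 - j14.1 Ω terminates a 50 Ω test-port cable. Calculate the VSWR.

VSWR ≈ 3.5

Γ = (Z_L − Z_0)/(Z_L + Z_0) = (124 − j14.1)/(224 − j14.1)
|Γ| = 125/224 = 0.556
VSWR = (1 + |Γ|)/(1 − |Γ|) = 1.56/0.444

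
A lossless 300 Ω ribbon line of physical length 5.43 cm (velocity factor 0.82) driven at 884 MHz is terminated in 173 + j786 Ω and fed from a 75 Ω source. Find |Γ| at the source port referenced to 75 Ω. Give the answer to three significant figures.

λ = v/f = 0.82·c / 884 MHz = 0.278 m
βl = 2π·l/λ = 2π × 0.195 = 70.2°
tan(βl) = 2.78
Z_in = Z_0·(Z_L + jZ_0·tanβl)/(Z_0 + jZ_L·tanβl) = 35.9 − j248 Ω
Γ_s = (Z_in − Z_s)/(Z_in + Z_s) = (-39.1 − j248)/(111 − j248), |Γ_s| = 0.924

|Γ| ≈ 0.924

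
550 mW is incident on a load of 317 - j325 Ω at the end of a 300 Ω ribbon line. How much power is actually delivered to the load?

|Γ| = |(17 − j325)/(617 − j325)| = 0.467
|Γ|² = 0.218
P_refl = |Γ|²·P_inc = 120 mW, P_del = (1 − |Γ|²)·P_inc = 430 mW

P_delivered ≈ 430 mW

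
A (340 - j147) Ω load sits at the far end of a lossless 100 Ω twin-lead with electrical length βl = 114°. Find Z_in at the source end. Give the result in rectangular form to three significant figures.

Z_in ≈ 32.3 + j54.3 Ω

tan(βl) = tan(114°) = -2.25
Z_in = Z_0·(Z_L + jZ_0·tanβl)/(Z_0 + jZ_L·tanβl)
     = 100·(340 − j372)/(-230 − j764)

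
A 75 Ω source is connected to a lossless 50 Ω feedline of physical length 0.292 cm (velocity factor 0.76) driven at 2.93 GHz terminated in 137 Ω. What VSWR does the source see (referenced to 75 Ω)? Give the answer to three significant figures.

λ = v/f = 0.76·c / 2.93 GHz = 0.0778 m
βl = 2π·l/λ = 2π × 0.0375 = 13.5°
tan(βl) = 0.24
Z_in = Z_0·(Z_L + jZ_0·tanβl)/(Z_0 + jZ_L·tanβl) = 101 − j54.5 Ω
Γ_s = (Z_in − Z_s)/(Z_in + Z_s) = (26.1 − j54.5)/(176 − j54.5), |Γ_s| = 0.328
VSWR = (1 + |Γ_s|)/(1 − |Γ_s|)

VSWR ≈ 1.98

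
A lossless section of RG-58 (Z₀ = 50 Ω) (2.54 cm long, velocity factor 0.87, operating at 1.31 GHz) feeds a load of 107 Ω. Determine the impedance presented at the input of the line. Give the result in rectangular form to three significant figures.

Z_in ≈ 37.6 − j31.4 Ω

λ = v/f = 0.87·c / 1.31 GHz = 0.199 m
βl = 2π·l/λ = 2π × 0.127 = 45.9°
tan(βl) = tan(45.9°) = 1.03
Z_in = Z_0·(Z_L + jZ_0·tanβl)/(Z_0 + jZ_L·tanβl)
     = 50·(107 + j51.6)/(50 + j110)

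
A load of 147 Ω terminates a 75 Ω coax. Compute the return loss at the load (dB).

Γ = (147 − 75)/(147 + 75) = 0.324
RL = −20·log₁₀|Γ| = −20·log₁₀(0.324)

RL ≈ 9.78 dB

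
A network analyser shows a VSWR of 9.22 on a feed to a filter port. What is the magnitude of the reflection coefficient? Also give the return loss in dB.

|Γ| ≈ 0.804; return loss ≈ 1.89 dB

|Γ| = (S − 1)/(S + 1) = (9.22 − 1)/(9.22 + 1) = 8.22/10.2
RL = −20·log₁₀|Γ| = −20·log₁₀(0.804)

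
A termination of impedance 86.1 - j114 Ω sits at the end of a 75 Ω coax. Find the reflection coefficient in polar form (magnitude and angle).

Γ = (Z_L − Z_0)/(Z_L + Z_0) = (11.1 − j114)/(161.1 − j114)
|Γ| = 115/197 = 0.58

Γ ≈ 0.58 ∠ -49.2°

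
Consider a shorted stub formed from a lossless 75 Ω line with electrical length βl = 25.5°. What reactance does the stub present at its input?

tan(βl) = 0.477
For a shorted stub, Z_in = jZ_0·tan(βl)

X_in ≈ 35.8 Ω (inductive)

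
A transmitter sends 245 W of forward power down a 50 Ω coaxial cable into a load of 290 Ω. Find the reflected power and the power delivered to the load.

Γ = (290 − 50)/(290 + 50) = 0.706
|Γ|² = 0.498
P_refl = |Γ|²·P_inc = 122 W, P_del = (1 − |Γ|²)·P_inc = 123 W

P_reflected ≈ 122 W; P_delivered ≈ 123 W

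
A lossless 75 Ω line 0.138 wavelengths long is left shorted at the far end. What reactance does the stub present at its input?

X_in ≈ 88.4 Ω (inductive)

βl = 2π × 0.138 = 49.7°
tan(βl) = 1.18
For a shorted stub, Z_in = jZ_0·tan(βl)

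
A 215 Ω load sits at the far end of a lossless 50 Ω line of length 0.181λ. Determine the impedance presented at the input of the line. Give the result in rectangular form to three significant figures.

Z_in ≈ 14 − j21.6 Ω

βl = 2π × 0.181 = 65.2°
tan(βl) = tan(65.2°) = 2.16
Z_in = Z_0·(Z_L + jZ_0·tanβl)/(Z_0 + jZ_L·tanβl)
     = 50·(215 + j108)/(50 + j464)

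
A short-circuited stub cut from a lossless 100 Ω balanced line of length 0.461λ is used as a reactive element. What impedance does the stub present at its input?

Z_in ≈ −j25 Ω

βl = 2π × 0.461 = 166°
tan(βl) = -0.25
For a short-circuited stub, Z_in = jZ_0·tan(βl)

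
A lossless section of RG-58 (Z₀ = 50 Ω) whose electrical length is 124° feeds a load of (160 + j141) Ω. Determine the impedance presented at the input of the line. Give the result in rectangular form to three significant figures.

Z_in ≈ 10.4 + j22.4 Ω

tan(βl) = tan(124°) = -1.48
Z_in = Z_0·(Z_L + jZ_0·tanβl)/(Z_0 + jZ_L·tanβl)
     = 50·(160 + j66.9)/(259 − j237)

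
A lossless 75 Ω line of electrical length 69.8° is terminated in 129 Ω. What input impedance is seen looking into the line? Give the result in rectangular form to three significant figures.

tan(βl) = tan(69.8°) = 2.72
Z_in = Z_0·(Z_L + jZ_0·tanβl)/(Z_0 + jZ_L·tanβl)
     = 75·(129 + j204)/(75 + j351)

Z_in ≈ 47.3 − j17.5 Ω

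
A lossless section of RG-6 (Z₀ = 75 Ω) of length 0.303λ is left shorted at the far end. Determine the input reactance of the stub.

X_in ≈ -217 Ω (capacitive)

βl = 2π × 0.303 = 109°
tan(βl) = -2.89
For a shorted stub, Z_in = jZ_0·tan(βl)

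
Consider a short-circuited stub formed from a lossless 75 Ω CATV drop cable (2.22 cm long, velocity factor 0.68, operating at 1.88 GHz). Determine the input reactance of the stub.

X_in ≈ 256 Ω (inductive)

λ = v/f = 0.68·c / 1.88 GHz = 0.109 m
βl = 2π·l/λ = 2π × 0.205 = 73.7°
tan(βl) = 3.41
For a short-circuited stub, Z_in = jZ_0·tan(βl)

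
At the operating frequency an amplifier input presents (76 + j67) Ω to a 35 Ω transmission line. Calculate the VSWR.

Γ = (Z_L − Z_0)/(Z_L + Z_0) = (41 + j67)/(111 + j67)
|Γ| = 78.5/130 = 0.606
VSWR = (1 + |Γ|)/(1 − |Γ|) = 1.61/0.394

VSWR ≈ 4.07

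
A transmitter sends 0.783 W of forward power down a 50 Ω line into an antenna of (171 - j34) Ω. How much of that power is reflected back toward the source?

P_reflected ≈ 0.247 W

|Γ| = |(121 − j34)/(221 − j34)| = 0.562
|Γ|² = 0.316
P_refl = |Γ|²·P_inc = 0.247 W, P_del = (1 − |Γ|²)·P_inc = 0.536 W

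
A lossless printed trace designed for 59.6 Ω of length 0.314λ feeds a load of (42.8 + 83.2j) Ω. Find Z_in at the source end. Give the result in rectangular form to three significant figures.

Z_in ≈ 13.2 − j8.1 Ω

βl = 2π × 0.314 = 113°
tan(βl) = tan(113°) = -2.35
Z_in = Z_0·(Z_L + jZ_0·tanβl)/(Z_0 + jZ_L·tanβl)
     = 59.6·(42.8 − j56.9)/(255 − j101)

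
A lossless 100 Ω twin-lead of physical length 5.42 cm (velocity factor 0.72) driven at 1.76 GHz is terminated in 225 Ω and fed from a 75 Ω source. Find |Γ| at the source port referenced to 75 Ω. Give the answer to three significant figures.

λ = v/f = 0.72·c / 1.76 GHz = 0.123 m
βl = 2π·l/λ = 2π × 0.442 = 159°
tan(βl) = -0.384
Z_in = Z_0·(Z_L + jZ_0·tanβl)/(Z_0 + jZ_L·tanβl) = 148 + j89.3 Ω
Γ_s = (Z_in − Z_s)/(Z_in + Z_s) = (72.8 + j89.3)/(223 + j89.3), |Γ_s| = 0.48

|Γ| ≈ 0.48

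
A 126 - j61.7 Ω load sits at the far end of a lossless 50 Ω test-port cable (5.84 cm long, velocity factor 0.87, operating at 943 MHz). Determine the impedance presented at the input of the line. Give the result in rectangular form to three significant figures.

Z_in ≈ 15.7 − j3.28 Ω

λ = v/f = 0.87·c / 943 MHz = 0.277 m
βl = 2π·l/λ = 2π × 0.211 = 76°
tan(βl) = tan(76°) = 4
Z_in = Z_0·(Z_L + jZ_0·tanβl)/(Z_0 + jZ_L·tanβl)
     = 50·(126 + j138)/(297 + j504)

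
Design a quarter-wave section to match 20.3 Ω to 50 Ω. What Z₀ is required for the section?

Z_qwt = √(Z_0·R_L) = √(50 × 20.3) = √1015

Z_qwt ≈ 31.9 Ω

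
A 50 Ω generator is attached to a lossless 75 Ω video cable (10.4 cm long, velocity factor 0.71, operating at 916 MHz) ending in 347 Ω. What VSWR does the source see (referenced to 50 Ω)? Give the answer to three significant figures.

VSWR ≈ 6.54

λ = v/f = 0.71·c / 916 MHz = 0.233 m
βl = 2π·l/λ = 2π × 0.447 = 161°
tan(βl) = -0.344
Z_in = Z_0·(Z_L + jZ_0·tanβl)/(Z_0 + jZ_L·tanβl) = 110 + j149 Ω
Γ_s = (Z_in − Z_s)/(Z_in + Z_s) = (59.8 + j149)/(160 + j149), |Γ_s| = 0.735
VSWR = (1 + |Γ_s|)/(1 − |Γ_s|)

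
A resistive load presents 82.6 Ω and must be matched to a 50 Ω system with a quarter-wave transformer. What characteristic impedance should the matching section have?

Z_qwt ≈ 64.3 Ω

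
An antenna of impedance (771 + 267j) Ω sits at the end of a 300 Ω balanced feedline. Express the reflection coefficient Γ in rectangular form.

Γ ≈ 0.473 + j0.131

Γ = (Z_L − Z_0)/(Z_L + Z_0) = (471 + j267)/(1071 + j267)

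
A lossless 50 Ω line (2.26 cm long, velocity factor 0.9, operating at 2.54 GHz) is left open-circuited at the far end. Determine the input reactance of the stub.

λ = v/f = 0.9·c / 2.54 GHz = 0.106 m
βl = 2π·l/λ = 2π × 0.213 = 76.5°
tan(βl) = 4.18
For an open-circuited stub, Z_in = −jZ_0·cot(βl) = −jZ_0/tan(βl)

X_in ≈ -12 Ω (capacitive)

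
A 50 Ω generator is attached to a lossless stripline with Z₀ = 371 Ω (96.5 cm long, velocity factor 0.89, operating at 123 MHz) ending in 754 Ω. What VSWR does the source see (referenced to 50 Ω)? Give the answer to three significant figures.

λ = v/f = 0.89·c / 123 MHz = 2.17 m
βl = 2π·l/λ = 2π × 0.445 = 160°
tan(βl) = -0.363
Z_in = Z_0·(Z_L + jZ_0·tanβl)/(Z_0 + jZ_L·tanβl) = 552 + j273 Ω
Γ_s = (Z_in − Z_s)/(Z_in + Z_s) = (502 + j273)/(602 + j273), |Γ_s| = 0.865
VSWR = (1 + |Γ_s|)/(1 − |Γ_s|)

VSWR ≈ 13.8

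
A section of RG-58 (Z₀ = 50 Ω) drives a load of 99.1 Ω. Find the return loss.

RL ≈ 9.65 dB

Γ = (99.1 − 50)/(99.1 + 50) = 0.329
RL = −20·log₁₀|Γ| = −20·log₁₀(0.329)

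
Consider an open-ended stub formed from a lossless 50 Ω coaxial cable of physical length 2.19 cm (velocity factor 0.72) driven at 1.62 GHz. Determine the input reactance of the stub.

X_in ≈ -29.9 Ω (capacitive)

λ = v/f = 0.72·c / 1.62 GHz = 0.133 m
βl = 2π·l/λ = 2π × 0.164 = 59.1°
tan(βl) = 1.67
For an open-ended stub, Z_in = −jZ_0·cot(βl) = −jZ_0/tan(βl)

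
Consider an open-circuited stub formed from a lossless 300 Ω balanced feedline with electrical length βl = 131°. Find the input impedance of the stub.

Z_in ≈ +j261 Ω

tan(βl) = -1.15
For an open-circuited stub, Z_in = −jZ_0·cot(βl) = −jZ_0/tan(βl)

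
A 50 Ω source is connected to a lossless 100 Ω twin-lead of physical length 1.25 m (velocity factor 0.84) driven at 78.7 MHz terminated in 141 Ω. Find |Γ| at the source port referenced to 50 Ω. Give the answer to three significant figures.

|Γ| ≈ 0.397

λ = v/f = 0.84·c / 78.7 MHz = 3.2 m
βl = 2π·l/λ = 2π × 0.39 = 141°
tan(βl) = -0.823
Z_in = Z_0·(Z_L + jZ_0·tanβl)/(Z_0 + jZ_L·tanβl) = 101 + j34.7 Ω
Γ_s = (Z_in − Z_s)/(Z_in + Z_s) = (50.8 + j34.7)/(151 + j34.7), |Γ_s| = 0.397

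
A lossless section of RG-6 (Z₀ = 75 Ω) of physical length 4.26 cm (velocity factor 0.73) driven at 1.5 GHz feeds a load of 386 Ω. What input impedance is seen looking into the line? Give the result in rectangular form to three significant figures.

Z_in ≈ 15.6 + j19.3 Ω

λ = v/f = 0.73·c / 1.5 GHz = 0.146 m
βl = 2π·l/λ = 2π × 0.292 = 105°
tan(βl) = tan(105°) = -3.72
Z_in = Z_0·(Z_L + jZ_0·tanβl)/(Z_0 + jZ_L·tanβl)
     = 75·(386 − j279)/(75 − j1440)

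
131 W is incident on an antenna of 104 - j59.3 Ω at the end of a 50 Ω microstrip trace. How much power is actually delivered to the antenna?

P_delivered ≈ 100 W

|Γ| = |(54 − j59.3)/(154 − j59.3)| = 0.486
|Γ|² = 0.236
P_refl = |Γ|²·P_inc = 30.9 W, P_del = (1 − |Γ|²)·P_inc = 100 W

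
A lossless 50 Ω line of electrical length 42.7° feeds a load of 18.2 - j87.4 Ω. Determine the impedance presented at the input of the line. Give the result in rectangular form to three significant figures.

tan(βl) = tan(42.7°) = 0.923
Z_in = Z_0·(Z_L + jZ_0·tanβl)/(Z_0 + jZ_L·tanβl)
     = 50·(18.2 − j41.3)/(131 + j16.8)

Z_in ≈ 4.86 − j16.4 Ω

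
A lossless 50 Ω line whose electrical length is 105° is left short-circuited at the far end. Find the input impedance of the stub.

Z_in ≈ −j187 Ω

tan(βl) = -3.73
For a short-circuited stub, Z_in = jZ_0·tan(βl)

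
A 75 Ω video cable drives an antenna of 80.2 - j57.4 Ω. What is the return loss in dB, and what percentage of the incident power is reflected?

Γ = (5.2 − j57.4)/(155.2 − j57.4), |Γ| = 0.348
RL = −20·log₁₀(0.348) = 9.16 dB
P_refl/P_inc = |Γ|² = 0.121

RL ≈ 9.16 dB; 12.1% of incident power reflected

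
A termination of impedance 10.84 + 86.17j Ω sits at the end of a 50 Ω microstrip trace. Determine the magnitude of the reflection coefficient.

|Γ| ≈ 0.897

Γ = (Z_L − Z_0)/(Z_L + Z_0) = (-39.16 + j86.17)/(60.84 + j86.17)
|Γ| = 94.7/105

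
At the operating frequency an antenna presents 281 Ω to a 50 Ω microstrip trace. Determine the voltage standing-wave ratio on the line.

VSWR ≈ 5.62

Γ = (281 − 50)/(281 + 50) = 0.698
VSWR = (1 + 0.698)/(1 − 0.698)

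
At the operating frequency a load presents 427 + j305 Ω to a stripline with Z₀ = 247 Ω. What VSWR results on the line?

VSWR ≈ 2.84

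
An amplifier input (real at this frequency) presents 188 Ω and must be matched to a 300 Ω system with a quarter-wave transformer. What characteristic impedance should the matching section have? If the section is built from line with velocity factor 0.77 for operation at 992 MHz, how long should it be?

Z_qwt = √(Z_0·R_L) = √(300 × 188) = √56400
λ = 0.77·c/f = 0.233 m, so l = λ/4 = 0.0582 m

Z_qwt ≈ 237 Ω; length ≈ 5.82 cm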